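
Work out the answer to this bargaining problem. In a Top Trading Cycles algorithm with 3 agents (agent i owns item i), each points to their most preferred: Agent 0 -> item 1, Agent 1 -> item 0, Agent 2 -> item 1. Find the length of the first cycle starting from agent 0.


Step 1: Trace the pointer graph from agent 0: 0 -> 1 -> 0
Step 2: A cycle is detected when we revisit agent 0
Step 3: The cycle is: 0 -> 1 -> 0
Step 4: Cycle length = 2

2


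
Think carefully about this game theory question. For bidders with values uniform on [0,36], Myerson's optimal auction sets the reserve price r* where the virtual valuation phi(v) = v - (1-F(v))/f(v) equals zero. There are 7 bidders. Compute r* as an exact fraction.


Step 1: For U[0,36], F(v) = v/36 and f(v) = 1/36
Step 2: phi(v) = v - (1 - v/36)/(1/36) = v - (36 - v) = 2v - 36
Step 3: Set phi(r*) = 0: 2r* - 36 = 0
Step 4: r* = 36/2 = 18 (the number of bidders n = 7 does not enter)

18


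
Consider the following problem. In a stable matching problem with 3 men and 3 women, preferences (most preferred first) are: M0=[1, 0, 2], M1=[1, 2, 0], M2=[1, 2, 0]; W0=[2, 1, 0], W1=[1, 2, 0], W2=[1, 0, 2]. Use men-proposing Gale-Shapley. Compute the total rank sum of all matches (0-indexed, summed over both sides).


Step 1: Run Gale-Shapley (men propose, women hold best offer):
  M0 proposes to W1; she accepts
  M1 proposes to W1; she switches from M0
  M2 proposes to W1; rejected
  M2 proposes to W2; she accepts
  M0 proposes to W0; she accepts
Step 2: Final matching: W0-M0, W1-M1, W2-M2
Step 3: 0-indexed ranks (man's rank of his match, then woman's): 1 + 2 + 0 + 0 + 1 + 2
Step 4: Total rank sum = 6

6


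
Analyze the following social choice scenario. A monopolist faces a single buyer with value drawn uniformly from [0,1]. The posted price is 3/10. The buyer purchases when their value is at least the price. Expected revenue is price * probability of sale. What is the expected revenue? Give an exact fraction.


Step 1: Posted price r = 3/10, value support [0,1]
Step 2: P(v >= r) = (1 - 3/10)/1 = 7/10
Step 3: Expected revenue = r * P(v >= r) = 3/10 * 7/10
Step 4: Revenue = 21/100

21/100


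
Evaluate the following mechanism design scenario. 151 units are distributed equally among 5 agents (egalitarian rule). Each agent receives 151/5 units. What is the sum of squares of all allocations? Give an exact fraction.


Step 1: Each agent's share = 151/5
Step 2: Square of each share = (151/5)^2 = 22801/25
Step 3: Sum of squares = 5 * 22801/25 = 22801/5

22801/5


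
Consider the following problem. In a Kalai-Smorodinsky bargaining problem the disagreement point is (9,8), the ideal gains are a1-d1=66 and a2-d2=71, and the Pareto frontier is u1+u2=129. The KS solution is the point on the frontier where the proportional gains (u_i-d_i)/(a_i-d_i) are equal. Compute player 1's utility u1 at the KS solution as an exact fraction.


Step 1: At the KS point, (u1-d1)/r1 = (u2-d2)/r2 = t and u1+u2 = 129
Step 2: u1 = d1 + r1*t and u2 = d2 + r2*t, so (d1 + r1*t) + (d2 + r2*t) = 129
Step 3: t = (129 - 9 - 8)/(66 + 71) = 112/137
Step 4: u1 = d1 + r1*t = 9 + 66 * 112/137 = 8625/137
Step 5: (Check: u2 = d2 + r2*t = 9048/137; u1+u2 = 8625/137 + 9048/137 = 129, on the frontier.)

8625/137


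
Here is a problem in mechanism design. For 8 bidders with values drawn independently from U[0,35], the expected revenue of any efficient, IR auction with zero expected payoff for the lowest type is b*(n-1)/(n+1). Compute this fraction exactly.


Step 1: By Revenue Equivalence, expected revenue = b*(n-1)/(n+1)
Step 2: Substituting n = 8, b = 35
Step 3: Revenue = 35*(8-1)/(8+1) = 35*7/9
Step 4: Revenue = 245/9

245/9


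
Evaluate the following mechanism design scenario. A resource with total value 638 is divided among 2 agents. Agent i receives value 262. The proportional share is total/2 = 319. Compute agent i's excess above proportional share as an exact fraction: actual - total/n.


Step 1: Proportional share = 638/2 = 319
Step 2: Agent's actual allocation = 262
Step 3: Excess = 262 - 319 = -57

-57


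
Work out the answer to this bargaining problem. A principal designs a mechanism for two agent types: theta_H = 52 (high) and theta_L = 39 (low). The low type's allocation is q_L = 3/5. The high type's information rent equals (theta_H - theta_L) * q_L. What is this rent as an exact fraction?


Step 1: theta_H - theta_L = 52 - 39 = 13
Step 2: Information rent = (theta_H - theta_L) * q_L
Step 3: = 13 * 3/5
Step 4: = 39/5

39/5


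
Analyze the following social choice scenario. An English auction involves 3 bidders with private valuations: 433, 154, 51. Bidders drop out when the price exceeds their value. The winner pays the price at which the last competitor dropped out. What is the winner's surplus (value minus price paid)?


Step 1: Identify the highest value: 433
Step 2: Identify the second-highest value: 154
Step 3: The final price = second-highest value = 154
Step 4: Surplus = 433 - 154 = 279

279


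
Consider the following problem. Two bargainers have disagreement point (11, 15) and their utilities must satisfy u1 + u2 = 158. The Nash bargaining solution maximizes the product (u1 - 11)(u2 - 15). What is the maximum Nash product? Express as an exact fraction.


Step 1: The Nash solution splits surplus symmetrically above the disagreement point
Step 2: u1 = (total + d1 - d2)/2 = (158 + 11 - 15)/2 = 77
Step 3: u2 = (total - d1 + d2)/2 = (158 - 11 + 15)/2 = 81
Step 4: Nash product = (77 - 11) * (81 - 15)
Step 5: = 66 * 66 = 4356

4356


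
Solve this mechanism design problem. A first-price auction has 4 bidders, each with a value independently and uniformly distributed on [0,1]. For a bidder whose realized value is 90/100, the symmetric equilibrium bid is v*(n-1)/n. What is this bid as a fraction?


Step 1: The symmetric BNE bidding function is b(v) = v * (n-1) / n
Step 2: Substitute v = 9/10 and n = 4
Step 3: b = 9/10 * 3/4
Step 4: b = 27/40

27/40


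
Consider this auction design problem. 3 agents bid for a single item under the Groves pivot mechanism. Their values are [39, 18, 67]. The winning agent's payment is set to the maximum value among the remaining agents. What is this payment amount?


Step 1: The efficient winner is agent 2 with value 67
Step 2: Other agents' values: [39, 18]
Step 3: Pivot payment = max(others) = 39
Step 4: The winner pays 39

39


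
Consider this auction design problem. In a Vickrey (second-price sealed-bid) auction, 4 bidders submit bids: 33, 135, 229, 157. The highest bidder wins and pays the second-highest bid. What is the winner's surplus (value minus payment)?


Step 1: Sort bids in descending order: 229, 157, 135, 33
Step 2: The winning bid is the highest: 229
Step 3: The payment equals the second-highest bid: 157
Step 4: Surplus = winner's bid - payment = 229 - 157 = 72

72


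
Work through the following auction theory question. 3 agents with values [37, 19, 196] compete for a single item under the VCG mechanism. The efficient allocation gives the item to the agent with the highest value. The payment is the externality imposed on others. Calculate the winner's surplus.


Step 1: The winner is the agent with the highest value: agent 2 with value 196
Step 2: Values of other agents: [37, 19]
Step 3: VCG payment = max of others' values = 37
Step 4: Surplus = 196 - 37 = 159

159


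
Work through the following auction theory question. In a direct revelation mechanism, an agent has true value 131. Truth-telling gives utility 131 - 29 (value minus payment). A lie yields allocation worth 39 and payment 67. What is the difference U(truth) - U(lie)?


Step 1: U(truth) = value - payment = 131 - 29 = 102
Step 2: U(lie) = allocation - payment = 39 - 67 = -28
Step 3: IC gap = 102 - (-28) = 130

130


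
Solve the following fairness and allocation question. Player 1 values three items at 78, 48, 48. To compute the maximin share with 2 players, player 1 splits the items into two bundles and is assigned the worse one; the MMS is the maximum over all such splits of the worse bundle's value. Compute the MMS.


Step 1: Item values = 78, 48, 48
Step 2: Enumerate all 2-bundle partitions and take the smaller bundle:
  Partition 1: {78} vs {48,48} -> bundles 78, 96; min = 78
  Partition 2: {48} vs {78,48} -> bundles 48, 126; min = 48
  Partition 3: {48} vs {78,48} -> bundles 48, 126; min = 48
Step 3: MMS = max(78, 48, 48) = 78

78


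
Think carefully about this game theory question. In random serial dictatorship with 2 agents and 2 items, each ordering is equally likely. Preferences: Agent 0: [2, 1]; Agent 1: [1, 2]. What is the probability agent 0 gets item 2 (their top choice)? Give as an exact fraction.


Step 1: Agent 0 wants item 2
Step 2: There are 2 possible orderings of agents
Step 3: In 2 orderings, agent 0 gets item 2
Step 4: Probability = 2/2 = 1

1


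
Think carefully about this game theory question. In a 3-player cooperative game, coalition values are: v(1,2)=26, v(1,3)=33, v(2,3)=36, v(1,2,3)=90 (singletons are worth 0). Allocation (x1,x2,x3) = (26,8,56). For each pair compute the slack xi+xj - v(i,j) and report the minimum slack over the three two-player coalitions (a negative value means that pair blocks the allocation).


Step 1: Slack for coalition (1,2): x1+x2 - v12 = 34 - 26 = 8
Step 2: Slack for coalition (1,3): x1+x3 - v13 = 82 - 33 = 49
Step 3: Slack for coalition (2,3): x2+x3 - v23 = 64 - 36 = 28
Step 4: Minimum slack = min(8, 49, 28) = 8, attained by (1,2); no pair can gain by deviating, so the allocation is in the core

8


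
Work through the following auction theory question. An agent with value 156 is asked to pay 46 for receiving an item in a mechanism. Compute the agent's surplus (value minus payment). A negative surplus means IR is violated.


Step 1: Surplus = value - payment = 156 - 46 = 110
Step 2: IR is satisfied (surplus >= 0)

110


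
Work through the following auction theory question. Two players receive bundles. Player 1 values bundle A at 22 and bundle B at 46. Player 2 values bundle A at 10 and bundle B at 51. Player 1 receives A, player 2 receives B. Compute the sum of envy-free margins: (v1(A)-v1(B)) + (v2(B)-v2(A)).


Step 1: Player 1's margin = v1(A) - v1(B) = 22 - 46 = -24
Step 2: Player 2's margin = v2(B) - v2(A) = 51 - 10 = 41
Step 3: Total margin = -24 + 41 = 17

17


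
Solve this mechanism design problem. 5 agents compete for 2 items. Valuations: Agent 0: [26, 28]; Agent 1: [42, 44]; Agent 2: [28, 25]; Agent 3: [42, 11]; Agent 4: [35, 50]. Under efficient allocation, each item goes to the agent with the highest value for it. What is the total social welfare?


Step 1: For each item, find the maximum value among all agents.
Step 2: Item 0 -> Agent 1 (value 42)
Step 3: Item 1 -> Agent 4 (value 50)
Step 4: Total welfare = 42 + 50 = 92

92


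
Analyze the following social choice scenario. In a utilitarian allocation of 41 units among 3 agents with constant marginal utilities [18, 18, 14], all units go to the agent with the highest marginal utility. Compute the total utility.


Step 1: The marginal utilities are [18, 18, 14]
Step 2: The highest marginal utility is 18
Step 3: All 41 units go to that agent
Step 4: Total utility = 18 * 41 = 738

738


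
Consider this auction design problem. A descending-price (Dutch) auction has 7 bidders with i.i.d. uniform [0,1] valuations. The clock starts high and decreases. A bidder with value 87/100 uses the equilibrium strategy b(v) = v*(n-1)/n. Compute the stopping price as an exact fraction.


Step 1: Dutch auctions are strategically equivalent to first-price auctions
Step 2: The equilibrium bid is b(v) = v*(n-1)/n
Step 3: b = 87/100 * 6/7
Step 4: b = 261/350

261/350


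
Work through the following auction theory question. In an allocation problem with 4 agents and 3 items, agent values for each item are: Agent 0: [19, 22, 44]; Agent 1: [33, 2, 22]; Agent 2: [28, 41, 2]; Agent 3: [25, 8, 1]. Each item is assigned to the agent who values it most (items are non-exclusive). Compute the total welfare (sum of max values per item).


Step 1: For each item, find the maximum value among all agents.
Step 2: Item 0 -> Agent 1 (value 33)
Step 3: Item 1 -> Agent 2 (value 41)
Step 4: Item 2 -> Agent 0 (value 44)
Step 5: Total welfare = 33 + 41 + 44 = 118

118


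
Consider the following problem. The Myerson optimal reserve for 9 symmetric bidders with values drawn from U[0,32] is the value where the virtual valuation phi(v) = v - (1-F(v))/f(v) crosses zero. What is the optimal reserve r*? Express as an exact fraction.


Step 1: For U[0,32], F(v) = v/32 and f(v) = 1/32
Step 2: phi(v) = v - (1 - v/32)/(1/32) = v - (32 - v) = 2v - 32
Step 3: Set phi(r*) = 0: 2r* - 32 = 0
Step 4: r* = 32/2 = 16 (the number of bidders n = 9 does not enter)

16


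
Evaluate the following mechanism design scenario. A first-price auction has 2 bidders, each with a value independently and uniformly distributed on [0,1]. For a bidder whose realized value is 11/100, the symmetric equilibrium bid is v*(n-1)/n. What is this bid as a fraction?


Step 1: The symmetric BNE bidding function is b(v) = v * (n-1) / n
Step 2: Substitute v = 11/100 and n = 2
Step 3: b = 11/100 * 1/2
Step 4: b = 11/200

11/200


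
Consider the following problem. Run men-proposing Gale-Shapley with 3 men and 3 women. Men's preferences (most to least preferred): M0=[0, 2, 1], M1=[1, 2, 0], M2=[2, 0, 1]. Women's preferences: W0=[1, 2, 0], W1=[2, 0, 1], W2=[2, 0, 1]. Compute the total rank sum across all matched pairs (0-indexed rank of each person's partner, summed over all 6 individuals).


Step 1: Run Gale-Shapley (men propose, women hold best offer):
  M0 proposes to W0; she accepts
  M1 proposes to W1; she accepts
  M2 proposes to W2; she accepts
Step 2: Final matching: W0-M0, W1-M1, W2-M2
Step 3: 0-indexed ranks (man's rank of his match, then woman's): 0 + 2 + 0 + 2 + 0 + 0
Step 4: Total rank sum = 4

4


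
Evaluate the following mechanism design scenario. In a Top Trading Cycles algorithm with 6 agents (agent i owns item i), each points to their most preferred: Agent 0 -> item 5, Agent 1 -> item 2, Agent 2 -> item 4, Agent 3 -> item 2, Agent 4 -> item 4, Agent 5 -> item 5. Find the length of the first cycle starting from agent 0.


Step 1: Trace the pointer graph from agent 0: 0 -> 5 -> 5
Step 2: A cycle is detected when we revisit agent 5
Step 3: The cycle is: 5 -> 5
Step 4: Cycle length = 1

1


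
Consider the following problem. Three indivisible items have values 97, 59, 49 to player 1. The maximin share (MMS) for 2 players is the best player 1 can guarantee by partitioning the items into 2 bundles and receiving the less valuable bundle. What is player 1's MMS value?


Step 1: Item values = 97, 59, 49
Step 2: Enumerate all 2-bundle partitions and take the smaller bundle:
  Partition 1: {97} vs {59,49} -> bundles 97, 108; min = 97
  Partition 2: {59} vs {97,49} -> bundles 59, 146; min = 59
  Partition 3: {49} vs {97,59} -> bundles 49, 156; min = 49
Step 3: MMS = max(97, 59, 49) = 97

97


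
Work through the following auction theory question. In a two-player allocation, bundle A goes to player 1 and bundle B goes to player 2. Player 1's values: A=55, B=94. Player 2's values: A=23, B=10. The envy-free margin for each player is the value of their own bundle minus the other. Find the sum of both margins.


Step 1: Player 1's margin = v1(A) - v1(B) = 55 - 94 = -39
Step 2: Player 2's margin = v2(B) - v2(A) = 10 - 23 = -13
Step 3: Total margin = -39 + -13 = -52

-52


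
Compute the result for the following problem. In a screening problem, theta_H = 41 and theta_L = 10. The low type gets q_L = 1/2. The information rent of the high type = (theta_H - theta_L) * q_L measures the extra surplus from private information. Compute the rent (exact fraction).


Step 1: theta_H - theta_L = 41 - 10 = 31
Step 2: Information rent = (theta_H - theta_L) * q_L
Step 3: = 31 * 1/2
Step 4: = 31/2

31/2


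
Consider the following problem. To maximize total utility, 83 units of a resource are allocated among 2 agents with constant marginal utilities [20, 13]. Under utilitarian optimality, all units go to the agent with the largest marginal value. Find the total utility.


Step 1: The marginal utilities are [20, 13]
Step 2: The highest marginal utility is 20
Step 3: All 83 units go to that agent
Step 4: Total utility = 20 * 83 = 1660

1660


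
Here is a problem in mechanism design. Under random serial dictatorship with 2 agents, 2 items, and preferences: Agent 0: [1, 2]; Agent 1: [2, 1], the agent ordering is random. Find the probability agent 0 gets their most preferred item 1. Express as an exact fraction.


Step 1: Agent 0 wants item 1
Step 2: There are 2 possible orderings of agents
Step 3: In 2 orderings, agent 0 gets item 1
Step 4: Probability = 2/2 = 1

1


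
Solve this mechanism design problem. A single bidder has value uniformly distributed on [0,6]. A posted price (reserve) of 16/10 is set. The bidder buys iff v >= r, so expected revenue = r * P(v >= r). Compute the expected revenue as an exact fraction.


Step 1: Posted price r = 8/5, value support [0,6]
Step 2: P(v >= r) = (6 - 8/5)/6 = 11/15
Step 3: Expected revenue = r * P(v >= r) = 8/5 * 11/15
Step 4: Revenue = 88/75

88/75


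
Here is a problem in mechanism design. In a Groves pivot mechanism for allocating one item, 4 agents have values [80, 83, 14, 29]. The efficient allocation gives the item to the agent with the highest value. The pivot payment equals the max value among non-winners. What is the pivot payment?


Step 1: The efficient winner is agent 1 with value 83
Step 2: Other agents' values: [80, 14, 29]
Step 3: Pivot payment = max(others) = 80
Step 4: The winner pays 80

80


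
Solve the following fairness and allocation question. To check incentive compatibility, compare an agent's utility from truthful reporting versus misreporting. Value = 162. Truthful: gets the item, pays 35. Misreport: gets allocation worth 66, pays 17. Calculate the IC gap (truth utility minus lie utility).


Step 1: U(truth) = value - payment = 162 - 35 = 127
Step 2: U(lie) = allocation - payment = 66 - 17 = 49
Step 3: IC gap = 127 - 49 = 78

78


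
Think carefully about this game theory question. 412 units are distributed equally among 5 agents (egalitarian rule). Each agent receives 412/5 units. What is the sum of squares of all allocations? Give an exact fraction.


Step 1: Each agent's share = 412/5
Step 2: Square of each share = (412/5)^2 = 169744/25
Step 3: Sum of squares = 5 * 169744/25 = 169744/5

169744/5


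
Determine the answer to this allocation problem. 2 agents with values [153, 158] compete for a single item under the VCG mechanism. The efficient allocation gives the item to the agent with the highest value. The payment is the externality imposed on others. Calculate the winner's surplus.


Step 1: The winner is the agent with the highest value: agent 1 with value 158
Step 2: Values of other agents: [153]
Step 3: VCG payment = max of others' values = 153
Step 4: Surplus = 158 - 153 = 5

5


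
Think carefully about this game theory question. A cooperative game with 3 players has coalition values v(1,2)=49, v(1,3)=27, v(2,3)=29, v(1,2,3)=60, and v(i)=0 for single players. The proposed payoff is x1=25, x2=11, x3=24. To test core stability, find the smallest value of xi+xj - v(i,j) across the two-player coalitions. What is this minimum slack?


Step 1: Slack for coalition (1,2): x1+x2 - v12 = 36 - 49 = -13
Step 2: Slack for coalition (1,3): x1+x3 - v13 = 49 - 27 = 22
Step 3: Slack for coalition (2,3): x2+x3 - v23 = 35 - 29 = 6
Step 4: Minimum slack = min(-13, 22, 6) = -13, attained by (1,2); coalition (1,2) can block (slack < 0), so the allocation is not in the core

-13


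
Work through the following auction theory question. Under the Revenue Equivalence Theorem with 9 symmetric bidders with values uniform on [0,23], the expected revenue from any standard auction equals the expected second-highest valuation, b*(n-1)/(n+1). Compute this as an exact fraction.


Step 1: By Revenue Equivalence, expected revenue = b*(n-1)/(n+1)
Step 2: Substituting n = 9, b = 23
Step 3: Revenue = 23*(9-1)/(9+1) = 23*8/10
Step 4: Revenue = 184/10 = 92/5

92/5


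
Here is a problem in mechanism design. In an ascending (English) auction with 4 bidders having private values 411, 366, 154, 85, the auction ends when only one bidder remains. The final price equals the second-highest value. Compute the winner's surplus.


Step 1: Identify the highest value: 411
Step 2: Identify the second-highest value: 366
Step 3: The final price = second-highest value = 366
Step 4: Surplus = 411 - 366 = 45

45


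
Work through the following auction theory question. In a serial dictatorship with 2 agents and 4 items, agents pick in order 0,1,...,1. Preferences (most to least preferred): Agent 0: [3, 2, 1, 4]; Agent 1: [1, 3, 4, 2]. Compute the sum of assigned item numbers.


Step 1: Agent 0 picks item 3
Step 2: Agent 1 picks item 1
Step 3: Sum = 3 + 1 = 4

4


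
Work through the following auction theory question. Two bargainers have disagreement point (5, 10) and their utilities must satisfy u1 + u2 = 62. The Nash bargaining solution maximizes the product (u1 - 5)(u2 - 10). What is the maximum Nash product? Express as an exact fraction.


Step 1: The Nash solution splits surplus symmetrically above the disagreement point
Step 2: u1 = (total + d1 - d2)/2 = (62 + 5 - 10)/2 = 57/2
Step 3: u2 = (total - d1 + d2)/2 = (62 - 5 + 10)/2 = 67/2
Step 4: Nash product = (57/2 - 5) * (67/2 - 10)
Step 5: = 47/2 * 47/2 = 2209/4

2209/4


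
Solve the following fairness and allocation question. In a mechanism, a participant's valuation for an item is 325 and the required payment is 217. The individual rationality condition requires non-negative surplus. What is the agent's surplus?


Step 1: Surplus = value - payment = 325 - 217 = 108
Step 2: IR is satisfied (surplus >= 0)

108


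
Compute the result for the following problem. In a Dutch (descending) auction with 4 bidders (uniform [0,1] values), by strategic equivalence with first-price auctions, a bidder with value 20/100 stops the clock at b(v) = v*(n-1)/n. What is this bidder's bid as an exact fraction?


Step 1: Dutch auctions are strategically equivalent to first-price auctions
Step 2: The equilibrium bid is b(v) = v*(n-1)/n
Step 3: b = 1/5 * 3/4
Step 4: b = 3/20

3/20


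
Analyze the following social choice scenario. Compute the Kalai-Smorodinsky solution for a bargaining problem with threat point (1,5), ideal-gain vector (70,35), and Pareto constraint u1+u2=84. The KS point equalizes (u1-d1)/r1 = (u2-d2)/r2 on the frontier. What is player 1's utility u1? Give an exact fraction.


Step 1: At the KS point, (u1-d1)/r1 = (u2-d2)/r2 = t and u1+u2 = 84
Step 2: u1 = d1 + r1*t and u2 = d2 + r2*t, so (d1 + r1*t) + (d2 + r2*t) = 84
Step 3: t = (84 - 1 - 5)/(70 + 35) = 78/105 = 26/35
Step 4: u1 = d1 + r1*t = 1 + 70 * 26/35 = 53
Step 5: (Check: u2 = d2 + r2*t = 31; u1+u2 = 53 + 31 = 84, on the frontier.)

53


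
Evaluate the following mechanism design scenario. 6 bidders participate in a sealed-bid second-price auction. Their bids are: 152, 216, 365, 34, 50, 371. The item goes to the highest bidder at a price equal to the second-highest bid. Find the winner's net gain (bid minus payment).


Step 1: Sort bids in descending order: 371, 365, 216, 152, 50, 34
Step 2: The winning bid is the highest: 371
Step 3: The payment equals the second-highest bid: 365
Step 4: Surplus = winner's bid - payment = 371 - 365 = 6

6


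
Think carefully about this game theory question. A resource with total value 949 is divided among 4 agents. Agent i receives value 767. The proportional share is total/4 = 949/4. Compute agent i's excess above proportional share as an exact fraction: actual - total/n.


Step 1: Proportional share = 949/4
Step 2: Agent's actual allocation = 767
Step 3: Excess = 767 - 949/4 = 2119/4

2119/4


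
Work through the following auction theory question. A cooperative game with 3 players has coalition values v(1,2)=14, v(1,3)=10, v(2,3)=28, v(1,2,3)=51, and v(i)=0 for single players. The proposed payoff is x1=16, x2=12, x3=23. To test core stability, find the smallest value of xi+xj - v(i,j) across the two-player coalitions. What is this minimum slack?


Step 1: Slack for coalition (1,2): x1+x2 - v12 = 28 - 14 = 14
Step 2: Slack for coalition (1,3): x1+x3 - v13 = 39 - 10 = 29
Step 3: Slack for coalition (2,3): x2+x3 - v23 = 35 - 28 = 7
Step 4: Minimum slack = min(14, 29, 7) = 7, attained by (2,3); no pair can gain by deviating, so the allocation is in the core

7


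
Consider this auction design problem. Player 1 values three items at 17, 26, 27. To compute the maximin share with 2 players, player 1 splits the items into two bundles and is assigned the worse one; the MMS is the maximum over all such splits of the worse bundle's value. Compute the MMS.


Step 1: Item values = 17, 26, 27
Step 2: Enumerate all 2-bundle partitions and take the smaller bundle:
  Partition 1: {17} vs {26,27} -> bundles 17, 53; min = 17
  Partition 2: {26} vs {17,27} -> bundles 26, 44; min = 26
  Partition 3: {27} vs {17,26} -> bundles 27, 43; min = 27
Step 3: MMS = max(17, 26, 27) = 27

27


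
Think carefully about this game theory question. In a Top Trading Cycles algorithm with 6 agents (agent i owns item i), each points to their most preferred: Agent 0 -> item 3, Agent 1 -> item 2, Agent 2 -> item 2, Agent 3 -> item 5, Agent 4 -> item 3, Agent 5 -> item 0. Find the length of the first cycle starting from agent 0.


Step 1: Trace the pointer graph from agent 0: 0 -> 3 -> 5 -> 0
Step 2: A cycle is detected when we revisit agent 0
Step 3: The cycle is: 0 -> 3 -> 5 -> 0
Step 4: Cycle length = 3

3


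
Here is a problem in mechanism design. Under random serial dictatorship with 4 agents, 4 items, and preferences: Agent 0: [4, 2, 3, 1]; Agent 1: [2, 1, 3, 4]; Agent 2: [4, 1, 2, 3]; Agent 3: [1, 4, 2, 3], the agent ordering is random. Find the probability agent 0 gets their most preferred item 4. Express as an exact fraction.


Step 1: Agent 0 wants item 4
Step 2: There are 24 possible orderings of agents
Step 3: In 12 orderings, agent 0 gets item 4
Step 4: Probability = 12/24 = 1/2

1/2


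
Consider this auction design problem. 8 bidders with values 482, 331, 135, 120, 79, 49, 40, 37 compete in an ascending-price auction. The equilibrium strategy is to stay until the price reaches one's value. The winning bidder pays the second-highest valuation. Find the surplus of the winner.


Step 1: Identify the highest value: 482
Step 2: Identify the second-highest value: 331
Step 3: The final price = second-highest value = 331
Step 4: Surplus = 482 - 331 = 151

151


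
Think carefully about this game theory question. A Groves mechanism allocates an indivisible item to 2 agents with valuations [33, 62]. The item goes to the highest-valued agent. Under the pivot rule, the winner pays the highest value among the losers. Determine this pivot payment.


Step 1: The efficient winner is agent 1 with value 62
Step 2: Other agents' values: [33]
Step 3: Pivot payment = max(others) = 33
Step 4: The winner pays 33

33


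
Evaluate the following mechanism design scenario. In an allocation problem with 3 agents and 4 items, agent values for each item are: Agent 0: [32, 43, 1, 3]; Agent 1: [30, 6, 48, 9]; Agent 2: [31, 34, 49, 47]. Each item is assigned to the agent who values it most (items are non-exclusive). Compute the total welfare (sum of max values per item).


Step 1: For each item, find the maximum value among all agents.
Step 2: Item 0 -> Agent 0 (value 32)
Step 3: Item 1 -> Agent 0 (value 43)
Step 4: Item 2 -> Agent 2 (value 49)
Step 5: Item 3 -> Agent 2 (value 47)
Step 6: Total welfare = 32 + 43 + 49 + 47 = 171

171


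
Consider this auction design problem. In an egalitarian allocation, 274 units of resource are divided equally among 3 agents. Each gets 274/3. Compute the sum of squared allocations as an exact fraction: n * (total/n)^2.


Step 1: Each agent's share = 274/3
Step 2: Square of each share = (274/3)^2 = 75076/9
Step 3: Sum of squares = 3 * 75076/9 = 75076/3

75076/3


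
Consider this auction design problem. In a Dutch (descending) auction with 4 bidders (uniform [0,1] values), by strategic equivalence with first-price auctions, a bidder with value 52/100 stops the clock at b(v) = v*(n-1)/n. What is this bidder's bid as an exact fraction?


Step 1: Dutch auctions are strategically equivalent to first-price auctions
Step 2: The equilibrium bid is b(v) = v*(n-1)/n
Step 3: b = 13/25 * 3/4
Step 4: b = 39/100

39/100


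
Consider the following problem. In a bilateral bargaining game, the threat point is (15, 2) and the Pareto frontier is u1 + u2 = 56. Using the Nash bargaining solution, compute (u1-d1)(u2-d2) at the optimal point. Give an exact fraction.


Step 1: The Nash solution splits surplus symmetrically above the disagreement point
Step 2: u1 = (total + d1 - d2)/2 = (56 + 15 - 2)/2 = 69/2
Step 3: u2 = (total - d1 + d2)/2 = (56 - 15 + 2)/2 = 43/2
Step 4: Nash product = (69/2 - 15) * (43/2 - 2)
Step 5: = 39/2 * 39/2 = 1521/4

1521/4


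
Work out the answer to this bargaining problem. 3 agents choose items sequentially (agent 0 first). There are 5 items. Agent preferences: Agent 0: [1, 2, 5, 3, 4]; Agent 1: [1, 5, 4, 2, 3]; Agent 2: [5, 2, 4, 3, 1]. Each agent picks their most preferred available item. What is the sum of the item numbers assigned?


Step 1: Agent 0 picks item 1
Step 2: Agent 1 picks item 5
Step 3: Agent 2 picks item 2
Step 4: Sum = 1 + 5 + 2 = 8

8


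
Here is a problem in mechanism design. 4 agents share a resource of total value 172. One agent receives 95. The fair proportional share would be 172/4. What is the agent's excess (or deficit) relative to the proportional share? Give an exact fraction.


Step 1: Proportional share = 172/4 = 43
Step 2: Agent's actual allocation = 95
Step 3: Excess = 95 - 43 = 52

52


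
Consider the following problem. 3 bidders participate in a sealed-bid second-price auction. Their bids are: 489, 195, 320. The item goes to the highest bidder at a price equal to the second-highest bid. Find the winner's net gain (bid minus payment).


Step 1: Sort bids in descending order: 489, 320, 195
Step 2: The winning bid is the highest: 489
Step 3: The payment equals the second-highest bid: 320
Step 4: Surplus = winner's bid - payment = 489 - 320 = 169

169


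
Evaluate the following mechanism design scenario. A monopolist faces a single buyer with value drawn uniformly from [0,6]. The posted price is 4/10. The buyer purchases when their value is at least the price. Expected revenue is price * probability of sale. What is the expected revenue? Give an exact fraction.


Step 1: Posted price r = 2/5, value support [0,6]
Step 2: P(v >= r) = (6 - 2/5)/6 = 14/15
Step 3: Expected revenue = r * P(v >= r) = 2/5 * 14/15
Step 4: Revenue = 28/75

28/75


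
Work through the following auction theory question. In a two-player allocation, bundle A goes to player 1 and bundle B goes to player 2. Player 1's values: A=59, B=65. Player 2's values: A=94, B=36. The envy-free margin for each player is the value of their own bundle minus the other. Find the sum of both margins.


Step 1: Player 1's margin = v1(A) - v1(B) = 59 - 65 = -6
Step 2: Player 2's margin = v2(B) - v2(A) = 36 - 94 = -58
Step 3: Total margin = -6 + -58 = -64

-64


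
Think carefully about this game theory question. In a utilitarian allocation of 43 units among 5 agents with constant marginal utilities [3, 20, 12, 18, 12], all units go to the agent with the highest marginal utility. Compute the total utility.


Step 1: The marginal utilities are [3, 20, 12, 18, 12]
Step 2: The highest marginal utility is 20
Step 3: All 43 units go to that agent
Step 4: Total utility = 20 * 43 = 860

860


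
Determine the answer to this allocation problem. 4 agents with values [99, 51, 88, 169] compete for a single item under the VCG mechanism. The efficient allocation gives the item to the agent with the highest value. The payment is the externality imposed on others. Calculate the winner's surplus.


Step 1: The winner is the agent with the highest value: agent 3 with value 169
Step 2: Values of other agents: [99, 51, 88]
Step 3: VCG payment = max of others' values = 99
Step 4: Surplus = 169 - 99 = 70

70


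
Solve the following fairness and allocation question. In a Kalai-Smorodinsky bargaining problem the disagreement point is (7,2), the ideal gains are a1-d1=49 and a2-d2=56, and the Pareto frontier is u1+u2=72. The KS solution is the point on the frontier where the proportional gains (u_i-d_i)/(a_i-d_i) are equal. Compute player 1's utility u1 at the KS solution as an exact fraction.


Step 1: At the KS point, (u1-d1)/r1 = (u2-d2)/r2 = t and u1+u2 = 72
Step 2: u1 = d1 + r1*t and u2 = d2 + r2*t, so (d1 + r1*t) + (d2 + r2*t) = 72
Step 3: t = (72 - 7 - 2)/(49 + 56) = 63/105 = 3/5
Step 4: u1 = d1 + r1*t = 7 + 49 * 3/5 = 182/5
Step 5: (Check: u2 = d2 + r2*t = 178/5; u1+u2 = 182/5 + 178/5 = 72, on the frontier.)

182/5


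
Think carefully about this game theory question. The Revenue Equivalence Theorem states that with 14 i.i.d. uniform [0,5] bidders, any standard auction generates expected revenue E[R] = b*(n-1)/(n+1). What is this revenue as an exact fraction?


Step 1: By Revenue Equivalence, expected revenue = b*(n-1)/(n+1)
Step 2: Substituting n = 14, b = 5
Step 3: Revenue = 5*(14-1)/(14+1) = 5*13/15
Step 4: Revenue = 65/15 = 13/3

13/3


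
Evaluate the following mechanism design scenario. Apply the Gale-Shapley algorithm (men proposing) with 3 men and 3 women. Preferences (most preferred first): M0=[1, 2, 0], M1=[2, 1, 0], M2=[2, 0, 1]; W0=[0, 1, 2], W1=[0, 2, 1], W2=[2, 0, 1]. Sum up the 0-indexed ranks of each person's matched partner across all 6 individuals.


Step 1: Run Gale-Shapley (men propose, women hold best offer):
  M0 proposes to W1; she accepts
  M1 proposes to W2; she accepts
  M2 proposes to W2; she switches from M1
  M1 proposes to W1; rejected
  M1 proposes to W0; she accepts
Step 2: Final matching: W0-M1, W1-M0, W2-M2
Step 3: 0-indexed ranks (man's rank of his match, then woman's): 2 + 1 + 0 + 0 + 0 + 0
Step 4: Total rank sum = 3

3


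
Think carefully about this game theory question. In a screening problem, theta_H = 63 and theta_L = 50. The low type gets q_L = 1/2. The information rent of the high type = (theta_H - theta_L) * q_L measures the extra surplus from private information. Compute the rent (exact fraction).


Step 1: theta_H - theta_L = 63 - 50 = 13
Step 2: Information rent = (theta_H - theta_L) * q_L
Step 3: = 13 * 1/2
Step 4: = 13/2

13/2


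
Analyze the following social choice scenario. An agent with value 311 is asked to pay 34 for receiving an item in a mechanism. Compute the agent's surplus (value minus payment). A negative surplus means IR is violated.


Step 1: Surplus = value - payment = 311 - 34 = 277
Step 2: IR is satisfied (surplus >= 0)

277


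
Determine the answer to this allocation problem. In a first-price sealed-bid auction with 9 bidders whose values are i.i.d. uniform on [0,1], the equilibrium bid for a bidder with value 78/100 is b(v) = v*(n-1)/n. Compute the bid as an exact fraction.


Step 1: The symmetric BNE bidding function is b(v) = v * (n-1) / n
Step 2: Substitute v = 39/50 and n = 9
Step 3: b = 39/50 * 8/9
Step 4: b = 52/75

52/75


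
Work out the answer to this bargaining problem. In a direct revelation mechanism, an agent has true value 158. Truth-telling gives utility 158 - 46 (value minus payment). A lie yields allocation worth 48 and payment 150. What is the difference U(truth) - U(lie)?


Step 1: U(truth) = value - payment = 158 - 46 = 112
Step 2: U(lie) = allocation - payment = 48 - 150 = -102
Step 3: IC gap = 112 - (-102) = 214

214


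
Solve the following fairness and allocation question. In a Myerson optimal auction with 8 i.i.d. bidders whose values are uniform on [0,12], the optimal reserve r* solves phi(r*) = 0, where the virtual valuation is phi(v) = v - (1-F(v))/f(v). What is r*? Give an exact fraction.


Step 1: For U[0,12], F(v) = v/12 and f(v) = 1/12
Step 2: phi(v) = v - (1 - v/12)/(1/12) = v - (12 - v) = 2v - 12
Step 3: Set phi(r*) = 0: 2r* - 12 = 0
Step 4: r* = 12/2 = 6 (the number of bidders n = 8 does not enter)

6


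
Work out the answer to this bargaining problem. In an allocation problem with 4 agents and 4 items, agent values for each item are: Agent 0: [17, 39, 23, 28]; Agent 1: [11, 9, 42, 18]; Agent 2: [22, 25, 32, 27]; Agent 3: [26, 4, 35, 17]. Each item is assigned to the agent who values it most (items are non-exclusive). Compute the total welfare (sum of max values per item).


Step 1: For each item, find the maximum value among all agents.
Step 2: Item 0 -> Agent 3 (value 26)
Step 3: Item 1 -> Agent 0 (value 39)
Step 4: Item 2 -> Agent 1 (value 42)
Step 5: Item 3 -> Agent 0 (value 28)
Step 6: Total welfare = 26 + 39 + 42 + 28 = 135

135


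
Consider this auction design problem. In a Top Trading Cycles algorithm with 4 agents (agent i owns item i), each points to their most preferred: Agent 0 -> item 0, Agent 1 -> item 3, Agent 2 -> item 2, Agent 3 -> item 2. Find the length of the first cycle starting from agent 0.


Step 1: Trace the pointer graph from agent 0: 0 -> 0
Step 2: A cycle is detected when we revisit agent 0
Step 3: The cycle is: 0 -> 0
Step 4: Cycle length = 1

1


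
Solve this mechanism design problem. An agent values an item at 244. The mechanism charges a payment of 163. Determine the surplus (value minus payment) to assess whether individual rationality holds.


Step 1: Surplus = value - payment = 244 - 163 = 81
Step 2: IR is satisfied (surplus >= 0)

81


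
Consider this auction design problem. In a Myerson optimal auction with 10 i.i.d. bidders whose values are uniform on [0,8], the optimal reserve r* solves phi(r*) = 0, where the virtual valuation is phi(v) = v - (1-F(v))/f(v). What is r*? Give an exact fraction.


Step 1: For U[0,8], F(v) = v/8 and f(v) = 1/8
Step 2: phi(v) = v - (1 - v/8)/(1/8) = v - (8 - v) = 2v - 8
Step 3: Set phi(r*) = 0: 2r* - 8 = 0
Step 4: r* = 8/2 = 4 (the number of bidders n = 10 does not enter)

4


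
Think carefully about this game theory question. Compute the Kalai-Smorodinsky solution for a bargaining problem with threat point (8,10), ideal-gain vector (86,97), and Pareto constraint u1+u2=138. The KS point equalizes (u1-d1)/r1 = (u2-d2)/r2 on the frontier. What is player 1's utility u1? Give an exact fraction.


Step 1: At the KS point, (u1-d1)/r1 = (u2-d2)/r2 = t and u1+u2 = 138
Step 2: u1 = d1 + r1*t and u2 = d2 + r2*t, so (d1 + r1*t) + (d2 + r2*t) = 138
Step 3: t = (138 - 8 - 10)/(86 + 97) = 120/183 = 40/61
Step 4: u1 = d1 + r1*t = 8 + 86 * 40/61 = 3928/61
Step 5: (Check: u2 = d2 + r2*t = 4490/61; u1+u2 = 3928/61 + 4490/61 = 138, on the frontier.)

3928/61


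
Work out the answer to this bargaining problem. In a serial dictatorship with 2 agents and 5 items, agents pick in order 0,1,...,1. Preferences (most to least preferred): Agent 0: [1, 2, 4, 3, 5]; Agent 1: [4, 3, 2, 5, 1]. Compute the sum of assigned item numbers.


Step 1: Agent 0 picks item 1
Step 2: Agent 1 picks item 4
Step 3: Sum = 1 + 4 = 5

5


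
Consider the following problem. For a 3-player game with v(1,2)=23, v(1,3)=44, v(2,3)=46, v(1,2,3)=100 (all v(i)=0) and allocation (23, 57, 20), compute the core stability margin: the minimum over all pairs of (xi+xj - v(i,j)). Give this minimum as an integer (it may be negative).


Step 1: Slack for coalition (1,2): x1+x2 - v12 = 80 - 23 = 57
Step 2: Slack for coalition (1,3): x1+x3 - v13 = 43 - 44 = -1
Step 3: Slack for coalition (2,3): x2+x3 - v23 = 77 - 46 = 31
Step 4: Minimum slack = min(57, -1, 31) = -1, attained by (1,3); coalition (1,3) can block (slack < 0), so the allocation is not in the core

-1


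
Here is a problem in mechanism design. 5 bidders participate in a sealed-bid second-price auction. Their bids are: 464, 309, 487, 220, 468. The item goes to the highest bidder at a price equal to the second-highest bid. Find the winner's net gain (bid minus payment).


Step 1: Sort bids in descending order: 487, 468, 464, 309, 220
Step 2: The winning bid is the highest: 487
Step 3: The payment equals the second-highest bid: 468
Step 4: Surplus = winner's bid - payment = 487 - 468 = 19

19
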